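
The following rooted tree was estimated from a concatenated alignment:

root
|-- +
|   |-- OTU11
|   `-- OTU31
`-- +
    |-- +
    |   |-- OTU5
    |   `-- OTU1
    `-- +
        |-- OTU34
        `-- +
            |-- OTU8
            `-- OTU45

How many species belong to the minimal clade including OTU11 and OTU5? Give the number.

7

The MRCA of OTU11 and OTU5 is the root, so the clade is the entire tree.
That clade contains 7 terminal taxa: OTU1, OTU11, OTU31, OTU34, OTU45, OTU5, OTU8.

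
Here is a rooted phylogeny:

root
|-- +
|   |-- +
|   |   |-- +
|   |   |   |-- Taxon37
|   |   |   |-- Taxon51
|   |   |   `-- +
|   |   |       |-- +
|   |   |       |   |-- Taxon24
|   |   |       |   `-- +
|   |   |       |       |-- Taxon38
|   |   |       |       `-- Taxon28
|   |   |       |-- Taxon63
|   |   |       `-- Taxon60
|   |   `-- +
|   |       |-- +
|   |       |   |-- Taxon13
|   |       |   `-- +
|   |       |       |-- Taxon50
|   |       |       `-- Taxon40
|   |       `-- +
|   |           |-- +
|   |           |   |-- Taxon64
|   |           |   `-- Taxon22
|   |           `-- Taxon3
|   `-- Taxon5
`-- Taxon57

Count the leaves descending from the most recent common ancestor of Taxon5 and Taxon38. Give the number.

14

The MRCA of Taxon5 and Taxon38 is the node subtending (((Taxon37,Taxon51,((Taxon24,(Taxon38,Taxon28)),Taxon63,Taxon60)),((Taxon13,(Taxon50,Taxon40)),((Taxon64,Taxon22),Taxon3))),Taxon5).
That clade contains 14 terminal taxa: Taxon13, Taxon22, Taxon24, Taxon28, Taxon3, Taxon37, Taxon38, Taxon40, Taxon5, Taxon50, Taxon51, Taxon60, Taxon63, Taxon64.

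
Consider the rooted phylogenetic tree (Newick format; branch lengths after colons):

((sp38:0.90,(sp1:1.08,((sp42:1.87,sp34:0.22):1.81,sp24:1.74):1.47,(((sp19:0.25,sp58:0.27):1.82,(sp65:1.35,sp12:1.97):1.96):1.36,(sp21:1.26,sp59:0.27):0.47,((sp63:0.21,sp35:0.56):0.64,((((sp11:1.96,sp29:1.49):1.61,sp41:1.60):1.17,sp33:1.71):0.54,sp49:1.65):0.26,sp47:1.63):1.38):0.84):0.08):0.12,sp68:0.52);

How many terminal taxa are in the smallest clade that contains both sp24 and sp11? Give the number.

The MRCA of sp24 and sp11 is the node subtending (sp1,((sp42,sp34),sp24),(((sp19,sp58),(sp65,sp12)),(sp21,sp59),((sp63,sp35),((((sp11,sp29),sp41),sp33),sp49),sp47))).
That clade contains 18 terminal taxa: sp1, sp11, sp12, sp19, sp21, sp24, sp29, sp33, sp34, sp35, sp41, sp42, sp47, sp49, sp58, sp59, sp63, sp65.

18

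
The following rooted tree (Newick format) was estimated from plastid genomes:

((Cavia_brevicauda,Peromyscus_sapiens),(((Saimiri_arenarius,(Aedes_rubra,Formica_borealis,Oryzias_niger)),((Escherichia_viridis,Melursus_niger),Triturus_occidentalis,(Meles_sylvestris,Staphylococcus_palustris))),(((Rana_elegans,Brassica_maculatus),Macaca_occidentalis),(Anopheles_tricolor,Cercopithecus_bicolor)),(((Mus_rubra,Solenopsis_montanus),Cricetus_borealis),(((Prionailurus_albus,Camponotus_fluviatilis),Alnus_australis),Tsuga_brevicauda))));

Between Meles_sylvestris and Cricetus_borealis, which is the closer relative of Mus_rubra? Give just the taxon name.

The MRCA of Mus_rubra and Cricetus_borealis subtends ((Mus_rubra,Solenopsis_montanus),Cricetus_borealis) (3 taxa).
The MRCA of Mus_rubra and Meles_sylvestris subtends (((Saimiri_arenarius,(Aedes_rubra,Formica_borealis,Oryzias_niger)),((Escherichia_viridis,Melursus_niger),Triturus_occidentalis,(Meles_sylvestris,Staphylococcus_palustris))),(((Rana_elegans,Brassica_maculatus),Macaca_occidentalis),(Anopheles_tricolor,Cercopithecus_bicolor)),(((Mus_rubra,Solenopsis_montanus),Cricetus_borealis),(((Prionailurus_albus,Camponotus_fluviatilis),Alnus_australis),Tsuga_brevicauda))) (21 taxa).
The first is nested inside the second, so Mus_rubra shares a more recent common ancestor with Cricetus_borealis.

Cricetus_borealis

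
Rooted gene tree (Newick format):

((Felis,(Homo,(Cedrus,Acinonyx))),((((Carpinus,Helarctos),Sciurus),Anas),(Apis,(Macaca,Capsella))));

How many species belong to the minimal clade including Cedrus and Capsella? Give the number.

The MRCA of Cedrus and Capsella is the root, so the clade is the entire tree.
That clade contains 11 terminal taxa: Acinonyx, Anas, Apis, Capsella, Carpinus, Cedrus, Felis, Helarctos, Homo, Macaca, Sciurus.

11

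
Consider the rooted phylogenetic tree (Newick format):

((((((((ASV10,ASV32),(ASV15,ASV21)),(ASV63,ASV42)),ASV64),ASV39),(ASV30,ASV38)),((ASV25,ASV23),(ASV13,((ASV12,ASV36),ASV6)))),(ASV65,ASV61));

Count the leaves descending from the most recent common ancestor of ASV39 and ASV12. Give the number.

16

The MRCA of ASV39 and ASV12 is the node subtending (((((((ASV10,ASV32),(ASV15,ASV21)),(ASV63,ASV42)),ASV64),ASV39),(ASV30,ASV38)),((ASV25,ASV23),(ASV13,((ASV12,ASV36),ASV6)))).
That clade contains 16 terminal taxa: ASV10, ASV12, ASV13, ASV15, ASV21, ASV23, ASV25, ASV30, ASV32, ASV36, ASV38, ASV39, ASV42, ASV6, ASV63, ASV64.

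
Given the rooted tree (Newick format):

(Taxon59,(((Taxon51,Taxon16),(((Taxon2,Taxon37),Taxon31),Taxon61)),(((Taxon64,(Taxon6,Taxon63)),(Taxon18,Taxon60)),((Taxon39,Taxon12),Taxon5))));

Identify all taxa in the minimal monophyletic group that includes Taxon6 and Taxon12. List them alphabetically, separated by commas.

Taxon12, Taxon18, Taxon39, Taxon5, Taxon6, Taxon60, Taxon63, Taxon64

Tracing Taxon6: it sits inside (Taxon6,Taxon63).
Tracing Taxon12: it sits inside (Taxon39,Taxon12).
The smallest clade enclosing both is (((Taxon64,(Taxon6,Taxon63)),(Taxon18,Taxon60)),((Taxon39,Taxon12),Taxon5)); the answer is its 8 terminal taxa in alphabetical order.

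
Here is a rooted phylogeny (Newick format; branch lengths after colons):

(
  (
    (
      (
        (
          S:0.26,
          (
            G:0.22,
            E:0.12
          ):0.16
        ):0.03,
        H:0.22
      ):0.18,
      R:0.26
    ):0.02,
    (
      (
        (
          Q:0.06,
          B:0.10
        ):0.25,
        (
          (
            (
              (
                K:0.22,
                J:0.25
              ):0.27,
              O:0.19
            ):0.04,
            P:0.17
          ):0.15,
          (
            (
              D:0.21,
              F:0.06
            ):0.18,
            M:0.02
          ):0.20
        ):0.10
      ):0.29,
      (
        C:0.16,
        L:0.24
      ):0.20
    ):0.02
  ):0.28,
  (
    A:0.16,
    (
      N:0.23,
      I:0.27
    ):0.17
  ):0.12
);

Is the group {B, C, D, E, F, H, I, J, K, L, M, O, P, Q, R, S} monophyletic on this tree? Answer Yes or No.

No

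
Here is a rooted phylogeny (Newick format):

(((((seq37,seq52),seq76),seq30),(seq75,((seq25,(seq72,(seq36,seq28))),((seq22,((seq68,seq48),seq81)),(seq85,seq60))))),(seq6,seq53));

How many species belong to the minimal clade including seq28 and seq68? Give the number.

The MRCA of seq28 and seq68 is the node subtending ((seq25,(seq72,(seq36,seq28))),((seq22,((seq68,seq48),seq81)),(seq85,seq60))).
That clade contains 10 terminal taxa: seq22, seq25, seq28, seq36, seq48, seq60, seq68, seq72, seq81, seq85.

10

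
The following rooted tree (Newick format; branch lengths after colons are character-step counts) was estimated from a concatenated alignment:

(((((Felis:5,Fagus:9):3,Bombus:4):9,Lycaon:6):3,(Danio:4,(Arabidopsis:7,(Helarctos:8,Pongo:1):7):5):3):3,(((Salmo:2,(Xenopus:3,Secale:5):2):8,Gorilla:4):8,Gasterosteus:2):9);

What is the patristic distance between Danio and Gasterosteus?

21

The path runs Danio → … → MRCA → … → Gasterosteus; the MRCA is the root of the tree.
Branch lengths along that path: 4 + 3 + 3 + 9 + 2 = 21.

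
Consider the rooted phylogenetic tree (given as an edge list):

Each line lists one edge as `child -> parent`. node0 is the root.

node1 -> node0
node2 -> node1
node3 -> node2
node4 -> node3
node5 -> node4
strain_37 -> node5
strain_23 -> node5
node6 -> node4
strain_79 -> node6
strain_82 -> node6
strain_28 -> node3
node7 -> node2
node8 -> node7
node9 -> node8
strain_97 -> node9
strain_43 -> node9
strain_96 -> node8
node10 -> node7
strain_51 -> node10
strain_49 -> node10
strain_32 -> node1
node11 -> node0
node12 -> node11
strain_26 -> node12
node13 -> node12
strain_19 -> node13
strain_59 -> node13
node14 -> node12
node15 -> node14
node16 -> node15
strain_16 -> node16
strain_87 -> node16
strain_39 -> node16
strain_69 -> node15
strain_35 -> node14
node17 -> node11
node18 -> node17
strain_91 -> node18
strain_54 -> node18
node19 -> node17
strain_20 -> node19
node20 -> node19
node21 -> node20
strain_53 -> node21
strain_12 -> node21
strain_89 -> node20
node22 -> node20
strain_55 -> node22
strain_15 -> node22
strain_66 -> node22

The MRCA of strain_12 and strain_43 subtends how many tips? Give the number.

28

The MRCA of strain_12 and strain_43 is the root, so the clade is the entire tree.
That clade contains 28 terminal taxa: strain_12, strain_15, strain_16, strain_19, strain_20, strain_23, strain_26, strain_28, strain_32, strain_35, strain_37, strain_39, strain_43, strain_49, strain_51, strain_53, strain_54, strain_55, strain_59, strain_66, strain_69, strain_79, strain_82, strain_87, strain_89, strain_91, strain_96, strain_97.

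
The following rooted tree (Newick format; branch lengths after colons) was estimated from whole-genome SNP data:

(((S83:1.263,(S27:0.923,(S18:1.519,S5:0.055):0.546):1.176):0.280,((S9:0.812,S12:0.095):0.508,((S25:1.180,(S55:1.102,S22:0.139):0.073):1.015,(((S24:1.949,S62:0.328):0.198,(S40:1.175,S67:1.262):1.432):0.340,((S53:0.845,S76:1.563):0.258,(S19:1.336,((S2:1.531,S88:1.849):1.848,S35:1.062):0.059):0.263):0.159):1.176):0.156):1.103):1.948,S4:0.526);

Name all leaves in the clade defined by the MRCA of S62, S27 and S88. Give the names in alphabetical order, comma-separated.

S12, S18, S19, S2, S22, S24, S25, S27, S35, S40, S5, S53, S55, S62, S67, S76, S83, S88, S9

Tracing S62: it sits inside (S24,S62).
Tracing S27: it sits inside (S27,(S18,S5)).
Tracing S88: it sits inside (S2,S88).
The smallest clade enclosing all 3 is ((S83,(S27,(S18,S5))),((S9,S12),((S25,(S55,S22)),(((S24,S62),(S40,S67)),((S53,S76),(S19,((S2,S88),S35))))))); the answer is its 19 terminal taxa in alphabetical order.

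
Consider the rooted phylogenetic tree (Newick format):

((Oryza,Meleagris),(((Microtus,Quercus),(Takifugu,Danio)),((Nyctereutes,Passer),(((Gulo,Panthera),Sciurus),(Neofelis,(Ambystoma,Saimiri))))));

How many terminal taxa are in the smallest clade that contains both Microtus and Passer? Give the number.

The MRCA of Microtus and Passer is the node subtending (((Microtus,Quercus),(Takifugu,Danio)),((Nyctereutes,Passer),(((Gulo,Panthera),Sciurus),(Neofelis,(Ambystoma,Saimiri))))).
That clade contains 12 terminal taxa: Ambystoma, Danio, Gulo, Microtus, Neofelis, Nyctereutes, Panthera, Passer, Quercus, Saimiri, Sciurus, Takifugu.

12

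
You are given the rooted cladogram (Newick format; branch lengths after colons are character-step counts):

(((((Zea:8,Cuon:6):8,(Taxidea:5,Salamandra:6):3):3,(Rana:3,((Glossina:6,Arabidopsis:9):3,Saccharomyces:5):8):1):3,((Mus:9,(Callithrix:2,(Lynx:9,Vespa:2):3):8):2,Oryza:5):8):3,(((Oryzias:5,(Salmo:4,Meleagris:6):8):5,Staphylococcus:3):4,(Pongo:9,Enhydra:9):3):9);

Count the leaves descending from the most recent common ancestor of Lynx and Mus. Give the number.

The MRCA of Lynx and Mus is the node subtending (Mus,(Callithrix,(Lynx,Vespa))).
That clade contains 4 terminal taxa: Callithrix, Lynx, Mus, Vespa.

4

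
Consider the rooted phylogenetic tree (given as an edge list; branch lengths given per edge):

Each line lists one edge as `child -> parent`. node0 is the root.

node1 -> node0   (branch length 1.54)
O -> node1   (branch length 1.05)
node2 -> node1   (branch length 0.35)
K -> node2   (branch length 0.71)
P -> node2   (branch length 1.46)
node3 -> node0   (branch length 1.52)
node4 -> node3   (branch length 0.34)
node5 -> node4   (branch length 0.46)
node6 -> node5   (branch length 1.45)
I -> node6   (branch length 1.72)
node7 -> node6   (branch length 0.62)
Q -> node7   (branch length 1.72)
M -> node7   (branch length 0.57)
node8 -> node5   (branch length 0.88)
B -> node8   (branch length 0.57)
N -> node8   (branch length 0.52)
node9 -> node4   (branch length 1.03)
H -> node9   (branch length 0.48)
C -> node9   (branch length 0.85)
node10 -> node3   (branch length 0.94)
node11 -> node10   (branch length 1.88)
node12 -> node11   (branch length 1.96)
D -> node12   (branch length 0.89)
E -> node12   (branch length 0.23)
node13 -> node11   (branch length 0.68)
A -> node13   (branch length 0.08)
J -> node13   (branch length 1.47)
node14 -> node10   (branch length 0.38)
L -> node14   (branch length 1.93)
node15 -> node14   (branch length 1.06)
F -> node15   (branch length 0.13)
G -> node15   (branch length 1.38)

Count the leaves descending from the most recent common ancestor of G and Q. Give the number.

14

The MRCA of G and Q is the node subtending ((((I,(Q,M)),(B,N)),(H,C)),(((D,E),(A,J)),(L,(F,G)))).
That clade contains 14 terminal taxa: A, B, C, D, E, F, G, H, I, J, L, M, N, Q.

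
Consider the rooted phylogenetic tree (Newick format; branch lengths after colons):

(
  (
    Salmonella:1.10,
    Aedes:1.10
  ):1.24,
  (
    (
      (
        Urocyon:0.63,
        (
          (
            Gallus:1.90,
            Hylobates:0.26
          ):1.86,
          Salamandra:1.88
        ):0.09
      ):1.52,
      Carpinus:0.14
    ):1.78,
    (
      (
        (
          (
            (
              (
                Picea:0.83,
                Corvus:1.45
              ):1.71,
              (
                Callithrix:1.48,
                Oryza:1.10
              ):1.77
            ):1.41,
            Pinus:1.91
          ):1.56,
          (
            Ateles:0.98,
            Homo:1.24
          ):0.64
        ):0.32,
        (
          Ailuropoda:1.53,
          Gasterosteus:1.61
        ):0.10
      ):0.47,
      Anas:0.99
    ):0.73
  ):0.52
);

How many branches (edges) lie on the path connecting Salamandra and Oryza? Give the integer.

11

The MRCA of Salamandra and Oryza is the node subtending (((Urocyon,((Gallus,Hylobates),Salamandra)),Carpinus),((((((Picea,Corvus),(Callithrix,Oryza)),Pinus),(Ateles,Homo)),(Ailuropoda,Gasterosteus)),Anas)).
From Salamandra up to that node: 4 branches. From Oryza up to the same node: 7 branches. Total: 4 + 7 = 11.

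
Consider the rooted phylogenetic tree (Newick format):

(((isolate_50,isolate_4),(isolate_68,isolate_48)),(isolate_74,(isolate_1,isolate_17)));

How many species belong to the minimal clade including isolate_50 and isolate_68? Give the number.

4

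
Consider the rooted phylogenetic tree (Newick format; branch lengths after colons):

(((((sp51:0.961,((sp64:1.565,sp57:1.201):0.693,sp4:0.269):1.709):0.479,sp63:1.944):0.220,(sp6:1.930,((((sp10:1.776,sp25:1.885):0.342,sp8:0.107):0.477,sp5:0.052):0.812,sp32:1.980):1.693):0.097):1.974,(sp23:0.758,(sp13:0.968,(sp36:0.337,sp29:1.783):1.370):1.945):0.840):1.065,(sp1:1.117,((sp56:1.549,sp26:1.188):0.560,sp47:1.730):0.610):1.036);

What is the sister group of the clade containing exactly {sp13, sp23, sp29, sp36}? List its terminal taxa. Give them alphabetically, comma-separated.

sp10, sp25, sp32, sp4, sp5, sp51, sp57, sp6, sp63, sp64, sp8

The clade containing exactly {sp13, sp23, sp29, sp36} attaches to the tree at the node subtending ((((sp51,((sp64,sp57),sp4)),sp63),(sp6,((((sp10,sp25),sp8),sp5),sp32))),(sp23,(sp13,(sp36,sp29)))).
The other lineage descending from that same node — the sister group — is (((sp51,((sp64,sp57),sp4)),sp63),(sp6,((((sp10,sp25),sp8),sp5),sp32))); its 11 tips in alphabetical order are the answer.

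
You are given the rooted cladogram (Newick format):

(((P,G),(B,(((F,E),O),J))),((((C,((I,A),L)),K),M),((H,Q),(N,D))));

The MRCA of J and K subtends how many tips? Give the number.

The MRCA of J and K is the root, so the clade is the entire tree.
That clade contains 17 terminal taxa: A, B, C, D, E, F, G, H, I, J, K, L, M, N, O, P, Q.

17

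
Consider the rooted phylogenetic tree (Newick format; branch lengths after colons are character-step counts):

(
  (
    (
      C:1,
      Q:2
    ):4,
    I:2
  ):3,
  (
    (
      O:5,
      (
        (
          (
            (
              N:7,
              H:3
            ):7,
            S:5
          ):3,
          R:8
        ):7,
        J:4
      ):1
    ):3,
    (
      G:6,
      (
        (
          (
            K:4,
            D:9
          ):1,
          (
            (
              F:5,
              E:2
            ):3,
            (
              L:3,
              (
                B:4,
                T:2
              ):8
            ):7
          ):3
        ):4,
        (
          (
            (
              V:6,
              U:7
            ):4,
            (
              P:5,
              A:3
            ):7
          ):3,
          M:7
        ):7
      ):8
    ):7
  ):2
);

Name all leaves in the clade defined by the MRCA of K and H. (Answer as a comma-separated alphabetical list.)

Tracing K: it sits inside (K,D).
Tracing H: it sits inside (N,H).
The smallest clade enclosing both is ((O,((((N,H),S),R),J)),(G,(((K,D),((F,E),(L,(B,T)))),(((V,U),(P,A)),M)))); the answer is its 19 terminal taxa in alphabetical order.

A, B, D, E, F, G, H, J, K, L, M, N, O, P, R, S, T, U, V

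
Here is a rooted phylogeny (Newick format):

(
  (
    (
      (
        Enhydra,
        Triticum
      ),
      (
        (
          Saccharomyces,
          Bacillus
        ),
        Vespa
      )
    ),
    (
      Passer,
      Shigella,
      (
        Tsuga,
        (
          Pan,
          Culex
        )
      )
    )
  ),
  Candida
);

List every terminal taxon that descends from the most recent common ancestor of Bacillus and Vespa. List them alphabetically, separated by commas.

Tracing Bacillus: it sits inside (Saccharomyces,Bacillus).
Tracing Vespa: it sits inside ((Saccharomyces,Bacillus),Vespa).
The smallest clade enclosing both is ((Saccharomyces,Bacillus),Vespa); the answer is its 3 terminal taxa in alphabetical order.

Bacillus, Saccharomyces, Vespa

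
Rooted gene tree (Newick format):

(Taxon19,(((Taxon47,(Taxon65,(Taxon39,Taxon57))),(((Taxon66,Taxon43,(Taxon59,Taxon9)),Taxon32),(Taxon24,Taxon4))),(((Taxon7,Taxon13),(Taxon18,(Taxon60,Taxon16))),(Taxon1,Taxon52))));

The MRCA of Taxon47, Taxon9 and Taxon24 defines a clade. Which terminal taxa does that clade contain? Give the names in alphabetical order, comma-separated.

Tracing Taxon47: it sits inside (Taxon47,(Taxon65,(Taxon39,Taxon57))).
Tracing Taxon9: it sits inside (Taxon59,Taxon9).
Tracing Taxon24: it sits inside (Taxon24,Taxon4).
The smallest clade enclosing all 3 is ((Taxon47,(Taxon65,(Taxon39,Taxon57))),(((Taxon66,Taxon43,(Taxon59,Taxon9)),Taxon32),(Taxon24,Taxon4))); the answer is its 11 terminal taxa in alphabetical order.

Taxon24, Taxon32, Taxon39, Taxon4, Taxon43, Taxon47, Taxon57, Taxon59, Taxon65, Taxon66, Taxon9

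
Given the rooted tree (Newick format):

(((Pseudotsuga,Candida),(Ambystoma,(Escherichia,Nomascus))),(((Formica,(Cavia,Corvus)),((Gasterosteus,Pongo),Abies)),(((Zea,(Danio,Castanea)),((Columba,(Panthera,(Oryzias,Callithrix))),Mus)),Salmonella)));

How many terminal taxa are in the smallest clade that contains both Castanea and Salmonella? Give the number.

The MRCA of Castanea and Salmonella is the node subtending (((Zea,(Danio,Castanea)),((Columba,(Panthera,(Oryzias,Callithrix))),Mus)),Salmonella).
That clade contains 9 terminal taxa: Callithrix, Castanea, Columba, Danio, Mus, Oryzias, Panthera, Salmonella, Zea.

9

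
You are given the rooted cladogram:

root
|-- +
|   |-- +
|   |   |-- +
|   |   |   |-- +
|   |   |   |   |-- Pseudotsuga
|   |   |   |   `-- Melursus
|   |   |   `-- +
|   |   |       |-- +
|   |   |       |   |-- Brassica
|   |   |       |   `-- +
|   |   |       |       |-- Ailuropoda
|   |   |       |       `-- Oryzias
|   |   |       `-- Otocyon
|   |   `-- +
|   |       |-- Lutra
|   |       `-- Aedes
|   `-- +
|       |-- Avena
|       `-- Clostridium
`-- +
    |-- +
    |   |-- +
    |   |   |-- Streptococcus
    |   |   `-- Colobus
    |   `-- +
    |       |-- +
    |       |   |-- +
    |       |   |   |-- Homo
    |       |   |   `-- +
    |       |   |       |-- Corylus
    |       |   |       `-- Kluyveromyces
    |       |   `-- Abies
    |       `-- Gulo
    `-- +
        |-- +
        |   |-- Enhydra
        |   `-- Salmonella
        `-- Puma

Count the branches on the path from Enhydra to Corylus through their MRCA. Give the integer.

9

The MRCA of Enhydra and Corylus is the node subtending (((Streptococcus,Colobus),(((Homo,(Corylus,Kluyveromyces)),Abies),Gulo)),((Enhydra,Salmonella),Puma)).
From Enhydra up to that node: 3 branches. From Corylus up to the same node: 6 branches. Total: 3 + 6 = 9.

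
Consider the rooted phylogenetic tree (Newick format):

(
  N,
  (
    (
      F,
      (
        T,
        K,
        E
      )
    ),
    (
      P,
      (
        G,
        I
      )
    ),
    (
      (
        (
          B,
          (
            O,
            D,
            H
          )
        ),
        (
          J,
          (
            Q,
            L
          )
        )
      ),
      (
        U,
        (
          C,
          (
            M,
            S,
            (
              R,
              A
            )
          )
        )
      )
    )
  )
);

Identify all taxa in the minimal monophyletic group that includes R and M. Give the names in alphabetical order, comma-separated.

A, M, R, S

Tracing R: it sits inside (R,A).
Tracing M: it sits inside (M,S,(R,A)).
The smallest clade enclosing both is (M,S,(R,A)); the answer is its 4 terminal taxa in alphabetical order.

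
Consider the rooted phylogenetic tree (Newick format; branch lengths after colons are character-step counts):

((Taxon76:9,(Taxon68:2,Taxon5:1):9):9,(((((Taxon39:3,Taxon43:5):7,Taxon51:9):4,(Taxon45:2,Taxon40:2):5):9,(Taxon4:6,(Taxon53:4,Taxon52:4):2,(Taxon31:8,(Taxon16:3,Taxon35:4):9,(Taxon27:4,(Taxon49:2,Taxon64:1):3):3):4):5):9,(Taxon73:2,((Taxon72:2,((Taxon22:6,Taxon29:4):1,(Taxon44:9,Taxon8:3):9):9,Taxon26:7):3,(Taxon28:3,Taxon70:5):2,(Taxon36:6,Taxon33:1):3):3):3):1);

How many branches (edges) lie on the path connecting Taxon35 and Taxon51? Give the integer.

7

The MRCA of Taxon35 and Taxon51 is the node subtending ((((Taxon39,Taxon43),Taxon51),(Taxon45,Taxon40)),(Taxon4,(Taxon53,Taxon52),(Taxon31,(Taxon16,Taxon35),(Taxon27,(Taxon49,Taxon64))))).
From Taxon35 up to that node: 4 branches. From Taxon51 up to the same node: 3 branches. Total: 4 + 3 = 7.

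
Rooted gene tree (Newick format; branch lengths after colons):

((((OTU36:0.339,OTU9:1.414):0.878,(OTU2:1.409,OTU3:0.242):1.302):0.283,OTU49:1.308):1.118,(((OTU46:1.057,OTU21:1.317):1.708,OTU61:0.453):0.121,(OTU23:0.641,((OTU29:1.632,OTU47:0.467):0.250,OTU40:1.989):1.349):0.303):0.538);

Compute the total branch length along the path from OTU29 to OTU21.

The path runs OTU29 → … → MRCA → … → OTU21; the MRCA is the node subtending (((OTU46,OTU21),OTU61),(OTU23,((OTU29,OTU47),OTU40))).
Branch lengths along that path: 1.632 + 0.250 + 1.349 + 0.303 + 0.121 + 1.708 + 1.317 = 6.680.

6.680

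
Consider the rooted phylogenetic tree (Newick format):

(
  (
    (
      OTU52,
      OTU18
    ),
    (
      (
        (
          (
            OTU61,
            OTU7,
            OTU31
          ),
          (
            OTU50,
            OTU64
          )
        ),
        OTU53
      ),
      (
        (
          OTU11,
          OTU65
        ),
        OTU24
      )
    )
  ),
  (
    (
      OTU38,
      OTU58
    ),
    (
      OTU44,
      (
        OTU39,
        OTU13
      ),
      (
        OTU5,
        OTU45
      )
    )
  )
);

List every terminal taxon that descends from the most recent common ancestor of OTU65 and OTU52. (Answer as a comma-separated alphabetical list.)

OTU11, OTU18, OTU24, OTU31, OTU50, OTU52, OTU53, OTU61, OTU64, OTU65, OTU7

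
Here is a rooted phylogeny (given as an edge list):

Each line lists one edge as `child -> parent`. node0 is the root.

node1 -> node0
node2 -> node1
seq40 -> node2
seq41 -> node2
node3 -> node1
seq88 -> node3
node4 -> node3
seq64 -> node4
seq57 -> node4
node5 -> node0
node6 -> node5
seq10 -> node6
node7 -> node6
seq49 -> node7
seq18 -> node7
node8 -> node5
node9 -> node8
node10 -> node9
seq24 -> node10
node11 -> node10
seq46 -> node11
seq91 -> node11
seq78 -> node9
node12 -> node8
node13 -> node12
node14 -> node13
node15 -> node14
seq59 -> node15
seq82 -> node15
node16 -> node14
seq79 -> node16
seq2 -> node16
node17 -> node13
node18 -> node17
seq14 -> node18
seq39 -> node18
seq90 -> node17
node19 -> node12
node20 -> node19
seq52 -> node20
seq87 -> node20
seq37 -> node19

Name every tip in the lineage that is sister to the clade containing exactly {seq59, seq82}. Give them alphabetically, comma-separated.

seq2, seq79

The clade containing exactly {seq59, seq82} attaches to the tree at the node subtending ((seq59,seq82),(seq79,seq2)).
The other lineage descending from that same node — the sister group — is (seq79,seq2); its 2 tips in alphabetical order are the answer.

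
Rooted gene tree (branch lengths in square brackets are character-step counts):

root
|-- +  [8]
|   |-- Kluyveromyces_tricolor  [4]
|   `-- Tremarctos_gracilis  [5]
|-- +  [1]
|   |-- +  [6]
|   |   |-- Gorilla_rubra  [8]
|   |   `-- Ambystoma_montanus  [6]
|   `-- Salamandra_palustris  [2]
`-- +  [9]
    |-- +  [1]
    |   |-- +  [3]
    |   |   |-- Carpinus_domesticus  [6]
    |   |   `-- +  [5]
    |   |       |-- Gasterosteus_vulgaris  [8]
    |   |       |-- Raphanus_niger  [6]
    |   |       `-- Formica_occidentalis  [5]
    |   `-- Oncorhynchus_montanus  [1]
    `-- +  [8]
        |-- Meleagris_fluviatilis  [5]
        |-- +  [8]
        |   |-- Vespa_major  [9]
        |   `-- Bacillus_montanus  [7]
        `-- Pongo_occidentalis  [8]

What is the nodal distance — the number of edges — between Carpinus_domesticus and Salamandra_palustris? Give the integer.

The MRCA of Carpinus_domesticus and Salamandra_palustris is the root of the tree.
From Carpinus_domesticus up to that node: 4 branches. From Salamandra_palustris up to the same node: 2 branches. Total: 4 + 2 = 6.

6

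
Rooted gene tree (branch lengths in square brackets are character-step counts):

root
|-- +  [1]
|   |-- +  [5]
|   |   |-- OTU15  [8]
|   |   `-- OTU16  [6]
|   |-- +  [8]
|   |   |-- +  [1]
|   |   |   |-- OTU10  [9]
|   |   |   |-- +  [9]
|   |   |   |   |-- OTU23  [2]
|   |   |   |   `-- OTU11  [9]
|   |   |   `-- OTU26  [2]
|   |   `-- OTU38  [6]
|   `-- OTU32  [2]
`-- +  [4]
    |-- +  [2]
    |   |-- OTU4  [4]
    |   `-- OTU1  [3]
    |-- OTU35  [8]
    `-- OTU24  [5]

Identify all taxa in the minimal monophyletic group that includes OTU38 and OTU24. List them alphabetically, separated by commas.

OTU1, OTU10, OTU11, OTU15, OTU16, OTU23, OTU24, OTU26, OTU32, OTU35, OTU38, OTU4

Tracing OTU38: it sits inside ((OTU10,(OTU23,OTU11),OTU26),OTU38).
Tracing OTU24: it sits inside ((OTU4,OTU1),OTU35,OTU24).
The smallest clade enclosing both is the whole tree (their MRCA is the root), so the answer is all 12 tips in alphabetical order.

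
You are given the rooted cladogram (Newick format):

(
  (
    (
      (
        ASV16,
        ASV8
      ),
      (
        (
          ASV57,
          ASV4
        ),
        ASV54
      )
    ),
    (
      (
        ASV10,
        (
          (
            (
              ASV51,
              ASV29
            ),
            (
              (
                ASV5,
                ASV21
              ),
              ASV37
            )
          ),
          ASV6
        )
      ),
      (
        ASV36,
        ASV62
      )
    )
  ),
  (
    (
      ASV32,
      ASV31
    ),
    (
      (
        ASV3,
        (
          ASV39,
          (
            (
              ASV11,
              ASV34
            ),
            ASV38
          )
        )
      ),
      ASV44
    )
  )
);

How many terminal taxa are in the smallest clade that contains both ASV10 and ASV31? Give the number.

The MRCA of ASV10 and ASV31 is the root, so the clade is the entire tree.
That clade contains 22 terminal taxa: ASV10, ASV11, ASV16, ASV21, ASV29, ASV3, ASV31, ASV32, ASV34, ASV36, ASV37, ASV38, ASV39, ASV4, ASV44, ASV5, ASV51, ASV54, ASV57, ASV6, ASV62, ASV8.

22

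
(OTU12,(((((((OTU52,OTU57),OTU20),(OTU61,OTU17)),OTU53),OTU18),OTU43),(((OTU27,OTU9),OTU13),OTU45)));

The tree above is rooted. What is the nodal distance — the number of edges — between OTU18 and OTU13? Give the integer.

6

The MRCA of OTU18 and OTU13 is the node subtending (((((((OTU52,OTU57),OTU20),(OTU61,OTU17)),OTU53),OTU18),OTU43),(((OTU27,OTU9),OTU13),OTU45)).
From OTU18 up to that node: 3 branches. From OTU13 up to the same node: 3 branches. Total: 3 + 3 = 6.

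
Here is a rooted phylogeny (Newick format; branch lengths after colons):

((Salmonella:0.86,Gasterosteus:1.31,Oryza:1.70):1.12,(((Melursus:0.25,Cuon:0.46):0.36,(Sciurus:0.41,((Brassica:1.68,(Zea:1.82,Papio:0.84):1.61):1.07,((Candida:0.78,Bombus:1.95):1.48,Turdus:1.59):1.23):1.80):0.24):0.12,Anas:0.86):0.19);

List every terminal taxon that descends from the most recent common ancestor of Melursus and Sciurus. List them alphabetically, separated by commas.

Bombus, Brassica, Candida, Cuon, Melursus, Papio, Sciurus, Turdus, Zea

Tracing Melursus: it sits inside (Melursus,Cuon).
Tracing Sciurus: it sits inside (Sciurus,((Brassica,(Zea,Papio)),((Candida,Bombus),Turdus))).
The smallest clade enclosing both is ((Melursus,Cuon),(Sciurus,((Brassica,(Zea,Papio)),((Candida,Bombus),Turdus)))); the answer is its 9 terminal taxa in alphabetical order.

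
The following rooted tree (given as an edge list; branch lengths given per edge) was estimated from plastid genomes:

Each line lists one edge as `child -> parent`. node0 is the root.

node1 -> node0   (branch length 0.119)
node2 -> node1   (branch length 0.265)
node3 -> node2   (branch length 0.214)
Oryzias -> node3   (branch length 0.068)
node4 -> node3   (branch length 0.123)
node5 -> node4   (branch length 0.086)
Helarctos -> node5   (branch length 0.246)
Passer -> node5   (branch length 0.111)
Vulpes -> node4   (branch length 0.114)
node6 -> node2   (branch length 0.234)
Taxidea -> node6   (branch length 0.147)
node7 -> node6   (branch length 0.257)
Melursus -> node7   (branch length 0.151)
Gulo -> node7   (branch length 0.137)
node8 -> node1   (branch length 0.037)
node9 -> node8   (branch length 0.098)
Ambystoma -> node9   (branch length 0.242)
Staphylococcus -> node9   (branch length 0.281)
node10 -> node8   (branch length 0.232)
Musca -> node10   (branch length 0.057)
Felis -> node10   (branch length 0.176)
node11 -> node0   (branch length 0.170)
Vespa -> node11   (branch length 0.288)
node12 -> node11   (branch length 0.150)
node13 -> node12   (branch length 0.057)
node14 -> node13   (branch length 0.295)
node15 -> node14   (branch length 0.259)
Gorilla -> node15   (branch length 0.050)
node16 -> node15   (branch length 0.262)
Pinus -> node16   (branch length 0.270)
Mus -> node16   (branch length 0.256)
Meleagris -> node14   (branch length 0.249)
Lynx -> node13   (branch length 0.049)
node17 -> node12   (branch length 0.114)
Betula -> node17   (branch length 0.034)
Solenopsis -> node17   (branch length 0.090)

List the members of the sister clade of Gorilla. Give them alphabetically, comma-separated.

Gorilla attaches to the tree at the node subtending (Gorilla,(Pinus,Mus)).
The other lineage descending from that same node — the sister group — is (Pinus,Mus); its 2 tips in alphabetical order are the answer.

Mus, Pinus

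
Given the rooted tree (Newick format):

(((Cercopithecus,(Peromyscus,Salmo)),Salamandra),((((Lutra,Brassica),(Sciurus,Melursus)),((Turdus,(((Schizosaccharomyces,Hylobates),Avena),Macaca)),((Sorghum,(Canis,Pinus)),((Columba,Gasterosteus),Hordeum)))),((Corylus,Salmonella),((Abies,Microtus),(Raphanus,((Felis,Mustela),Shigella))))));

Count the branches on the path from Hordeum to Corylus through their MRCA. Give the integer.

The MRCA of Hordeum and Corylus is the node subtending ((((Lutra,Brassica),(Sciurus,Melursus)),((Turdus,(((Schizosaccharomyces,Hylobates),Avena),Macaca)),((Sorghum,(Canis,Pinus)),((Columba,Gasterosteus),Hordeum)))),((Corylus,Salmonella),((Abies,Microtus),(Raphanus,((Felis,Mustela),Shigella))))).
From Hordeum up to that node: 5 branches. From Corylus up to the same node: 3 branches. Total: 5 + 3 = 8.

8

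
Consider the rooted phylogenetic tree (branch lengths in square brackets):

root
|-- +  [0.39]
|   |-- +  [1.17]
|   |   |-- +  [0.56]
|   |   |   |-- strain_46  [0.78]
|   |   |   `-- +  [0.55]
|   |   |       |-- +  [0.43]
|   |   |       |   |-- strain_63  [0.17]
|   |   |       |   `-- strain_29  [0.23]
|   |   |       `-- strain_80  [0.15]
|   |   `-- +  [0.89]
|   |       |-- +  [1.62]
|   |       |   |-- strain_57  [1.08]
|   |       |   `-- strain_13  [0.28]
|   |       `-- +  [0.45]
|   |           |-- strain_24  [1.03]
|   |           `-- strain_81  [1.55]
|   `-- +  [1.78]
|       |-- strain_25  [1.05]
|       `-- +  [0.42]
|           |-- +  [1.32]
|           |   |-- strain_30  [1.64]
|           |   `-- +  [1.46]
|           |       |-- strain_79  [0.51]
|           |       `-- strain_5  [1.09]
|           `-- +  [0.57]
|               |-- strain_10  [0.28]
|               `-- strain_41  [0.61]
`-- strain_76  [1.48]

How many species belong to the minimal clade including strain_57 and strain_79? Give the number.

14

The MRCA of strain_57 and strain_79 is the node subtending (((strain_46,((strain_63,strain_29),strain_80)),((strain_57,strain_13),(strain_24,strain_81))),(strain_25,((strain_30,(strain_79,strain_5)),(strain_10,strain_41)))).
That clade contains 14 terminal taxa: strain_10, strain_13, strain_24, strain_25, strain_29, strain_30, strain_41, strain_46, strain_5, strain_57, strain_63, strain_79, strain_80, strain_81.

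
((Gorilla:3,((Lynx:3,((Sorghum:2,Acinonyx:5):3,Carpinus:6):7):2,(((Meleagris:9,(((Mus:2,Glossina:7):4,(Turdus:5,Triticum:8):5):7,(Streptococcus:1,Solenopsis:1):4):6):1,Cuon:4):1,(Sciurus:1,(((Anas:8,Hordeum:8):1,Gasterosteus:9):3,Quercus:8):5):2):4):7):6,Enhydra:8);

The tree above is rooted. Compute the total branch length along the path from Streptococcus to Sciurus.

The path runs Streptococcus → … → MRCA → … → Sciurus; the MRCA is the node subtending (((Meleagris,(((Mus,Glossina),(Turdus,Triticum)),(Streptococcus,Solenopsis))),Cuon),(Sciurus,(((Anas,Hordeum),Gasterosteus),Quercus))).
Branch lengths along that path: 1 + 4 + 6 + 1 + 1 + 2 + 1 = 16.

16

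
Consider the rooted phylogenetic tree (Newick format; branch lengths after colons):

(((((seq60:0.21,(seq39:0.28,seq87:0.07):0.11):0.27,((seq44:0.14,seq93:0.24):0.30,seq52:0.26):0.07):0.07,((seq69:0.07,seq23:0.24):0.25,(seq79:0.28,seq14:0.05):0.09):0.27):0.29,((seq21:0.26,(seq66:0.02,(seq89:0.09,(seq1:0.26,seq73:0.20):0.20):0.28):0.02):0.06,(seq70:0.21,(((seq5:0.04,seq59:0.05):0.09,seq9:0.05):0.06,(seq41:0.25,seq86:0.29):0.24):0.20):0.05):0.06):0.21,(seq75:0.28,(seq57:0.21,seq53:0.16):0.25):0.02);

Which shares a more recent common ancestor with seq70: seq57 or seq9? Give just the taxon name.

seq9

The MRCA of seq70 and seq9 subtends (seq70,(((seq5,seq59),seq9),(seq41,seq86))) (6 taxa).
The MRCA of seq70 and seq57 is the root, subtending the entire tree (24 taxa).
The first is nested inside the second, so seq70 shares a more recent common ancestor with seq9.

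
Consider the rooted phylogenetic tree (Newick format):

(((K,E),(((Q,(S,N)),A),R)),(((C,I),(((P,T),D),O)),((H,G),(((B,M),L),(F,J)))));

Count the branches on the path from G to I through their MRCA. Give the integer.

6

The MRCA of G and I is the node subtending (((C,I),(((P,T),D),O)),((H,G),(((B,M),L),(F,J)))).
From G up to that node: 3 branches. From I up to the same node: 3 branches. Total: 3 + 3 = 6.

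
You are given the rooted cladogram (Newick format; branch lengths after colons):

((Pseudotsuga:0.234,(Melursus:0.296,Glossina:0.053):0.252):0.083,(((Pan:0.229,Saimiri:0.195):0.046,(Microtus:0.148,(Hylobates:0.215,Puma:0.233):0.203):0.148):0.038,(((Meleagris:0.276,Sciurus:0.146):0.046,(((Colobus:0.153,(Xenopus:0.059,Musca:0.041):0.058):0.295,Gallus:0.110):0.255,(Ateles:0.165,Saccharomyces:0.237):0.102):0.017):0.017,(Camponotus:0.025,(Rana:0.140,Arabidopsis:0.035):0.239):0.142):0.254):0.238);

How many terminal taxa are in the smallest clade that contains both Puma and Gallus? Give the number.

16

The MRCA of Puma and Gallus is the node subtending (((Pan,Saimiri),(Microtus,(Hylobates,Puma))),(((Meleagris,Sciurus),(((Colobus,(Xenopus,Musca)),Gallus),(Ateles,Saccharomyces))),(Camponotus,(Rana,Arabidopsis)))).
That clade contains 16 terminal taxa: Arabidopsis, Ateles, Camponotus, Colobus, Gallus, Hylobates, Meleagris, Microtus, Musca, Pan, Puma, Rana, Saccharomyces, Saimiri, Sciurus, Xenopus.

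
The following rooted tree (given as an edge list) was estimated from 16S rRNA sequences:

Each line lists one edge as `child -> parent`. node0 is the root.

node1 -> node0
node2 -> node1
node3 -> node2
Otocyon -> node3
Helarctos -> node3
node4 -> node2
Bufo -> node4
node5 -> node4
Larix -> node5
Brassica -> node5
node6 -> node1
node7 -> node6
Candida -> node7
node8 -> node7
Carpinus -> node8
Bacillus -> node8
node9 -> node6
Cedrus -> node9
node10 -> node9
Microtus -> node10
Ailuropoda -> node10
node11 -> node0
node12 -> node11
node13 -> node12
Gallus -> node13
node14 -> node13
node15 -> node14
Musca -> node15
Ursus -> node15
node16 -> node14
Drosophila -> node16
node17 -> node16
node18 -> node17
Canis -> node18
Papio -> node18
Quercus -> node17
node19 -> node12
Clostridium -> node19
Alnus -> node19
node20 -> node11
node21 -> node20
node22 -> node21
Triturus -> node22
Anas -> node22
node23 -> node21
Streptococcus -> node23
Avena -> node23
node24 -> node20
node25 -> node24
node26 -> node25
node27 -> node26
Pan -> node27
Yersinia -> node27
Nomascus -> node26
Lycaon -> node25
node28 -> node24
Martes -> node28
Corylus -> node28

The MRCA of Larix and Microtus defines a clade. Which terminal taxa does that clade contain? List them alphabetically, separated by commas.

Ailuropoda, Bacillus, Brassica, Bufo, Candida, Carpinus, Cedrus, Helarctos, Larix, Microtus, Otocyon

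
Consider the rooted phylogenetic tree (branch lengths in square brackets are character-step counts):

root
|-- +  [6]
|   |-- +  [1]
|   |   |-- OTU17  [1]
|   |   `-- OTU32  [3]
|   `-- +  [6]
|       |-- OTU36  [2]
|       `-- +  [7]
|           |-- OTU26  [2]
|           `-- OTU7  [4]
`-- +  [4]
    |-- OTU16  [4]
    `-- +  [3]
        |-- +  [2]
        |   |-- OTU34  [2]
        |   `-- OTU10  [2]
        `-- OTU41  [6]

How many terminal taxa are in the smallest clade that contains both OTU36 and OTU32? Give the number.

5

The MRCA of OTU36 and OTU32 is the node subtending ((OTU17,OTU32),(OTU36,(OTU26,OTU7))).
That clade contains 5 terminal taxa: OTU17, OTU26, OTU32, OTU36, OTU7.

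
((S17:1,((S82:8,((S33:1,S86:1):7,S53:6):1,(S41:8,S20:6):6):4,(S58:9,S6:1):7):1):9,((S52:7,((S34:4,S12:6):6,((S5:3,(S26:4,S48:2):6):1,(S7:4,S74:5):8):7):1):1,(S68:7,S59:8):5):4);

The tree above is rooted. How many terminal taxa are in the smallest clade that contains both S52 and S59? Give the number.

The MRCA of S52 and S59 is the node subtending ((S52,((S34,S12),((S5,(S26,S48)),(S7,S74)))),(S68,S59)).
That clade contains 10 terminal taxa: S12, S26, S34, S48, S5, S52, S59, S68, S7, S74.

10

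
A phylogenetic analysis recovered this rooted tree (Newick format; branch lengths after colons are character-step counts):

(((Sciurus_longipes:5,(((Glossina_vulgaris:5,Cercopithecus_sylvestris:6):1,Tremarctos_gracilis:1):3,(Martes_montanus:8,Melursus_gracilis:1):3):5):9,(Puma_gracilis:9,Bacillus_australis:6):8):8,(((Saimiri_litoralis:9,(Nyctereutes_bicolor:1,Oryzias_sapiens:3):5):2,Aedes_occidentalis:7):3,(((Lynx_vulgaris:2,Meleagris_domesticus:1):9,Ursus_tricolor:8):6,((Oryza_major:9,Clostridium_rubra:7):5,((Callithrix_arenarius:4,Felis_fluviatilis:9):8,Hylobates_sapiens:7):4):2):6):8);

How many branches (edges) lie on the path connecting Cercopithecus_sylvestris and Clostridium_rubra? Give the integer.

The MRCA of Cercopithecus_sylvestris and Clostridium_rubra is the root of the tree.
From Cercopithecus_sylvestris up to that node: 6 branches. From Clostridium_rubra up to the same node: 5 branches. Total: 6 + 5 = 11.

11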